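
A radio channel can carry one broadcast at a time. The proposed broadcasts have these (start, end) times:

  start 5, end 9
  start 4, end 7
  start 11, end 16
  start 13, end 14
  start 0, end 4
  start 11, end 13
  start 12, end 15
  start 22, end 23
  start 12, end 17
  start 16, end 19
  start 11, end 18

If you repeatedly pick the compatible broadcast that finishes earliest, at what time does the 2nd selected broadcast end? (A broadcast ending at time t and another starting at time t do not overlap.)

Greedy by earliest finish: after sorting by end time, pick each interval compatible with the last pick.
Sorted by end: (0,4)  (4,7)  (5,9)  (11,13)  (13,14)  (12,15)  (11,16)  (12,17)  (11,18)  (16,19)  (22,23)
take (0,4); take (4,7); take (11,13); take (13,14); skip (12,15); skip (11,16); take (16,19); take (22,23).
Selected: (0,4) (4,7) (11,13) (13,14) (16,19) (22,23)

7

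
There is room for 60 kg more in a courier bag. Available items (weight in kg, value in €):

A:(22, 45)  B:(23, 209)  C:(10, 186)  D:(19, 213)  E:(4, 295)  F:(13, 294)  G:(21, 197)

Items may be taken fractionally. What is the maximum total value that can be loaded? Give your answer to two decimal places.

1119.33

Order: E (295/4=73.75) > F (294/13=22.62) > C (186/10=18.60) > D (213/19=11.21) > G (197/21=9.38) > B (209/23=9.09) > A (45/22=2.05)
Fill: take E (4 @ 295) → take F (13 @ 294) → take C (10 @ 186) → take D (19 @ 213) → take 14/21 of G → 131.33; 60/60 used.
Total value = 1119.33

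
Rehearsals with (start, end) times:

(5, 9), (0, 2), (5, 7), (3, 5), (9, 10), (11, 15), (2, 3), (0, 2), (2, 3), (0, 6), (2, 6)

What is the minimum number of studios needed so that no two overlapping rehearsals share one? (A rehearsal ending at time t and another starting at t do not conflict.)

4

Events (time:±→running): 0:+→1 0:+→2 0:+→3 2:-→2 2:-→1 2:+→2 2:+→3 2:+→4 … peak 4.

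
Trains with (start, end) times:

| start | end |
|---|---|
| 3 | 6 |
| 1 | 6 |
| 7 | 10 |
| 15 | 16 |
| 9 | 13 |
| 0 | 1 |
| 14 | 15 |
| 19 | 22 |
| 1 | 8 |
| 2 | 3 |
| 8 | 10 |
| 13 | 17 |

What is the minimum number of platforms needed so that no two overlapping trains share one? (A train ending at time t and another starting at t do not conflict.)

3

The answer is the maximum number of intervals overlapping at any instant.
Events (time:±→running): 0:+→1 1:-→0 1:+→1 1:+→2 2:+→3 … peak 3.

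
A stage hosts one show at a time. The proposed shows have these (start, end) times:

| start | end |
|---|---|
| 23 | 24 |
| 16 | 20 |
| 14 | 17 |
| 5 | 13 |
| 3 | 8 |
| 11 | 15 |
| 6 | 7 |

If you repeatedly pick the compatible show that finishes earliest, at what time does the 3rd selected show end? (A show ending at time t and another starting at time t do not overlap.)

Sort by end time and greedily take each interval whose start is ≥ the last chosen end.
By end time: (6,7), (3,8), (5,13), (11,15), (14,17), (16,20), (23,24).
Pick (6,7); next start ≥ 7 → (11,15); next start ≥ 15 → (16,20); next start ≥ 20 → (23,24).
Selected: (6,7) (11,15) (16,20) (23,24)

20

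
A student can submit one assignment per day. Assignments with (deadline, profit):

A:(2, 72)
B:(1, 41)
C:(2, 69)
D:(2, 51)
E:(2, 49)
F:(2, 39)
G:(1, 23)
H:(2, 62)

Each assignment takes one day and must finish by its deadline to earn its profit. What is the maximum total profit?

141

Take jobs in profit order; each goes to the latest open slot no later than its deadline.
Profit order: A=72 C=69 H=62 D=51 E=49 B=41 F=39 G=23
Assign: A→slot 2, C→slot 1, H skipped, D skipped, E skipped, B skipped, F skipped, G skipped.
Slots: [1:C] [2:A]
Profit = 69 + 72 = 141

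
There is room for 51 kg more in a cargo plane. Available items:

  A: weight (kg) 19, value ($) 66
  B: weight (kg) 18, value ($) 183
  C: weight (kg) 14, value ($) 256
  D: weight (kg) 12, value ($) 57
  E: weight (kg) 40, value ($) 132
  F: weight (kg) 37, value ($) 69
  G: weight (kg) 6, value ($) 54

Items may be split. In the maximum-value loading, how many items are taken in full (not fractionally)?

Order: C (256/14=18.29) > B (183/18=10.17) > G (54/6=9.00) > D (57/12=4.75) > A (66/19=3.47) > E (132/40=3.30) > F (69/37=1.86)
Fill: take C (14 @ 256) → take B (18 @ 183) → take G (6 @ 54) → take D (12 @ 57) → take 1/19 of A → 3.47; 51/51 used.
4 item(s) taken whole; one partial (take 1/19 of A).

4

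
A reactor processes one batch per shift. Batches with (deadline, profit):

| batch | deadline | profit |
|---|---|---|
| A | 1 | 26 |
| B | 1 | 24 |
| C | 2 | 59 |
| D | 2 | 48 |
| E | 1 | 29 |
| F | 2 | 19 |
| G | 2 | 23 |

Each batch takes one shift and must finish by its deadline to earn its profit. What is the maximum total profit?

107

Profit order: C=59 D=48 E=29 A=26 B=24 G=23 F=19
Assign: C→slot 2, D→slot 1, E skipped, A skipped, B skipped, G skipped, F skipped.
Slots: [1:D] [2:C]
Profit = 48 + 59 = 107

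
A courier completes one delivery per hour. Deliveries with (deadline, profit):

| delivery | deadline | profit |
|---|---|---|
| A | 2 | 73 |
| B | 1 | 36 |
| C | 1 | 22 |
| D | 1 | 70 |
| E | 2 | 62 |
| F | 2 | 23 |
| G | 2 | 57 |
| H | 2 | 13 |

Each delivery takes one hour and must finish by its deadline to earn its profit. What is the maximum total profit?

143

Take jobs in profit order; each goes to the latest open slot no later than its deadline.
By profit: A(d2,73), D(d1,70), E(d2,62), G(d2,57), B(d1,36), F(d2,23), C(d1,22), H(d2,13)
A→slot 2; D→slot 1; E skipped; G skipped; B skipped; F skipped; C skipped; H skipped.
Profit = 70 + 73 = 143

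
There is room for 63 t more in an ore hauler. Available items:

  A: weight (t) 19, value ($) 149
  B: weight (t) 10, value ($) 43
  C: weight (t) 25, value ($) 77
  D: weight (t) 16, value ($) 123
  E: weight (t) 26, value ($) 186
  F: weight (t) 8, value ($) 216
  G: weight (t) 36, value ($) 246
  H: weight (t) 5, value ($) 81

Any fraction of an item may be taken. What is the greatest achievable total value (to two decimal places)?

Ratios (sorted): F 27.00, H 16.20, A 7.84, D 7.69, E 7.15, G 6.83, B 4.30, C 3.08
take F (8 @ 216); take H (5 @ 81); take A (19 @ 149); take D (16 @ 123); take 15/26 of E → 107.31. Capacity used 63/63.
Total value = 676.31

676.31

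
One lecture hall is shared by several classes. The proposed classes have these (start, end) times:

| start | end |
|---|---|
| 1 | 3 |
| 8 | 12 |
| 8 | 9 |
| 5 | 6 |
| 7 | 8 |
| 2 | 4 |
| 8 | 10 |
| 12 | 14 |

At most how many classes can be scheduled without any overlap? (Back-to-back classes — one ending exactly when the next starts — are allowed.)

Greedy by earliest finish: after sorting by end time, pick each interval compatible with the last pick.
By end time: (1,3), (2,4), (5,6), (7,8), (8,9), (8,10), (8,12), (12,14).
Pick (1,3); next start ≥ 3 → (5,6); next start ≥ 6 → (7,8); next start ≥ 8 → (8,9); next start ≥ 9 → (12,14).
Selected 5 classes.

5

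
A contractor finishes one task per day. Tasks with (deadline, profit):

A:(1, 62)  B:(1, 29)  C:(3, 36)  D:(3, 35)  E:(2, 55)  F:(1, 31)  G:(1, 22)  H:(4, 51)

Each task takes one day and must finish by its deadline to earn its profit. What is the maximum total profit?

Sort by profit descending; place each in the latest free slot ≤ its deadline.
By profit: A(d1,62), E(d2,55), H(d4,51), C(d3,36), D(d3,35), F(d1,31), B(d1,29), G(d1,22)
A→slot 1; E→slot 2; H→slot 4; C→slot 3; D skipped; F skipped; B skipped; G skipped.
Profit = 62 + 55 + 36 + 51 = 204

204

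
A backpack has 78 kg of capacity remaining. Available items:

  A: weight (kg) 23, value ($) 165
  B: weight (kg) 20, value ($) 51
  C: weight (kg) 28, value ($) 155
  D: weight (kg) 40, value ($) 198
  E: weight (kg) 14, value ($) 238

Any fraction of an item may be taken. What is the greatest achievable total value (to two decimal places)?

622.35

Ratios (sorted): E 17.00, A 7.17, C 5.54, D 4.95, B 2.55
take E (14 @ 238); take A (23 @ 165); take C (28 @ 155); take 13/40 of D → 64.35. Capacity used 78/78.
Total value = 622.35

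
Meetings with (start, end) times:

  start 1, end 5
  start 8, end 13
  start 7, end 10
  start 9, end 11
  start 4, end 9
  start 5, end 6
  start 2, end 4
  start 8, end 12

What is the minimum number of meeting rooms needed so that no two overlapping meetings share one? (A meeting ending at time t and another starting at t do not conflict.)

starts: [1, 2, 4, 5, 7, 8, 8, 9]
ends:   [4, 5, 6, 9, 10, 11, 12, 13]
s1→1 s2→2 e4→1 s4→2 e5→1 s5→2 e6→1 s7→2 s8→3 s8→4  — peak 4.

4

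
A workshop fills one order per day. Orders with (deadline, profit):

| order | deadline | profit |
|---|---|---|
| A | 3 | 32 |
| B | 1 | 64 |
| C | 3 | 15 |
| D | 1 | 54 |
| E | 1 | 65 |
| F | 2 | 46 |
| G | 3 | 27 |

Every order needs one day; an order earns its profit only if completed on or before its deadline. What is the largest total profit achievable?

143

By profit: E(d1,65), B(d1,64), D(d1,54), F(d2,46), A(d3,32), G(d3,27), C(d3,15)
E→slot 1; B skipped; D skipped; F→slot 2; A→slot 3; G skipped; C skipped.
Profit = 65 + 46 + 32 = 143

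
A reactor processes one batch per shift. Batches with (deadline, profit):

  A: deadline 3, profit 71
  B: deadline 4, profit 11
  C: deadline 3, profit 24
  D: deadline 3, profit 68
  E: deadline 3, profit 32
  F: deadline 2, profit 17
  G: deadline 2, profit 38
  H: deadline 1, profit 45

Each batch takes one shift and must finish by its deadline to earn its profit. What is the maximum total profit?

Sort by profit descending; place each in the latest free slot ≤ its deadline.
By profit: A(d3,71), D(d3,68), H(d1,45), G(d2,38), E(d3,32), C(d3,24), F(d2,17), B(d4,11)
A→slot 3; D→slot 2; H→slot 1; G skipped; E skipped; C skipped; F skipped; B→slot 4.
Profit = 45 + 68 + 71 + 11 = 195

195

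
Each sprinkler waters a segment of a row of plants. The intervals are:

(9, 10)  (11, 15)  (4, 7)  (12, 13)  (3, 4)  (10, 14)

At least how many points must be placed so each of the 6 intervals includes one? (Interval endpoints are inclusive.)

3

Sort by right endpoint; whenever an interval is uncovered, place a point at its right end.
By right end: [3,4]  [4,7]  [9,10]  [12,13]  [10,14]  [11,15]
[3,4] uncovered → point at 4; [9,10] uncovered → point at 10; [12,13] uncovered → point at 13.
Points: 4, 10, 13 (3 total).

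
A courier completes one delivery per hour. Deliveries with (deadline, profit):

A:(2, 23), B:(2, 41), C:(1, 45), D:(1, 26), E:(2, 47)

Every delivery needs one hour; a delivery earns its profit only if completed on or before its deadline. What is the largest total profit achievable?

Profit order: E=47 C=45 B=41 D=26 A=23
Assign: E→slot 2, C→slot 1, B skipped, D skipped, A skipped.
Slots: [1:C] [2:E]
Profit = 45 + 47 = 92

92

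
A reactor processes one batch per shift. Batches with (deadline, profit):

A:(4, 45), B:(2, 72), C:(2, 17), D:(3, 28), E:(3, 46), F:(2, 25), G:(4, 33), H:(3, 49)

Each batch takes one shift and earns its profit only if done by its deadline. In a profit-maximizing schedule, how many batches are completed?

Sort by profit descending; place each in the latest free slot ≤ its deadline.
Profit order: B=72 H=49 E=46 A=45 G=33 D=28 F=25 C=17
Assign: B→slot 2, H→slot 3, E→slot 1, A→slot 4, G skipped, D skipped, F skipped, C skipped.
Slots: [1:E] [2:B] [3:H] [4:A]
4 of 8 scheduled.

4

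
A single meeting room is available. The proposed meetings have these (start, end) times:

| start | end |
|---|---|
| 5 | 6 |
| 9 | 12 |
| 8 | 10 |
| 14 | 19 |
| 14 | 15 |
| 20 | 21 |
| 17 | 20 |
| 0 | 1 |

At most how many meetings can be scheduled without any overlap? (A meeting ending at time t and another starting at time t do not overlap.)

6

Greedy by earliest finish: after sorting by end time, pick each interval compatible with the last pick.
Sorted by end: (0,1)  (5,6)  (8,10)  (9,12)  (14,15)  (14,19)  (17,20)  (20,21)
take (0,1); take (5,6); take (8,10); take (14,15); take (17,20); take (20,21).
Selected 6 meetings.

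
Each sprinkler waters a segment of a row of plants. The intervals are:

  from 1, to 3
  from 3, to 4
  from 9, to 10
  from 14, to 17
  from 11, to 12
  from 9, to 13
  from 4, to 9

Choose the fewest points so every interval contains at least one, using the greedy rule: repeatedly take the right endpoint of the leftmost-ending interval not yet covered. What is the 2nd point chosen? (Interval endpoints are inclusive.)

Sorted: [1,3] [3,4] [4,9] [9,10] [11,12] [9,13] [14,17]
{[1,3],[3,4]} hit by 3; {[4,9],[9,10]} hit by 9; {[11,12],[9,13]} hit by 12; {[14,17]} hit by 17.
Points: 3, 9, 12, 17 (4 total).

9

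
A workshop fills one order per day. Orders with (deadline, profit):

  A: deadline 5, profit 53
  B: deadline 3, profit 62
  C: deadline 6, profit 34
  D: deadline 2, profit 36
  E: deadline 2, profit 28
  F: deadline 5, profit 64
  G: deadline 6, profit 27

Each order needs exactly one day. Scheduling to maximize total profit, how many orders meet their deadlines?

6

Take jobs in profit order; each goes to the latest open slot no later than its deadline.
By profit: F(d5,64), B(d3,62), A(d5,53), D(d2,36), C(d6,34), E(d2,28), G(d6,27)
F→slot 5; B→slot 3; A→slot 4; D→slot 2; C→slot 6; E→slot 1; G skipped.
6 of 7 scheduled.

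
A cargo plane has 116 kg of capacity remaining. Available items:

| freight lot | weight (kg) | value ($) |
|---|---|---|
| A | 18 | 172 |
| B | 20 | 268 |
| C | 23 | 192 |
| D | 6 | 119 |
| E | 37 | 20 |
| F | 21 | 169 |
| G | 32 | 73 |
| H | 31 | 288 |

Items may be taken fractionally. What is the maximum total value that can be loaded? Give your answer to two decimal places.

Greedy by value/weight ratio, highest first.
Ratios (sorted): D 19.83, B 13.40, A 9.56, H 9.29, C 8.35, F 8.05, G 2.28, E 0.54
take D (6 @ 119); take B (20 @ 268); take A (18 @ 172); take H (31 @ 288); take C (23 @ 192); take 18/21 of F → 144.86. Capacity used 116/116.
Total value = 1183.86

1183.86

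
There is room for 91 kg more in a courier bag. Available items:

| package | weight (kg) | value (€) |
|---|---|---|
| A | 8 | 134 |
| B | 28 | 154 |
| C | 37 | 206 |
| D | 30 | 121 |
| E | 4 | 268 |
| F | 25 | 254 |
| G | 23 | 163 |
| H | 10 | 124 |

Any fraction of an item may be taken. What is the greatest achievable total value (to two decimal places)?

Greedy by value/weight ratio, highest first.
Order: E (268/4=67.00) > A (134/8=16.75) > H (124/10=12.40) > F (254/25=10.16) > G (163/23=7.09) > C (206/37=5.57) > B (154/28=5.50) > D (121/30=4.03)
Fill: take E (4 @ 268) → take A (8 @ 134) → take H (10 @ 124) → take F (25 @ 254) → take G (23 @ 163) → take 21/37 of C → 116.92; 91/91 used.
Total value = 1059.92

1059.92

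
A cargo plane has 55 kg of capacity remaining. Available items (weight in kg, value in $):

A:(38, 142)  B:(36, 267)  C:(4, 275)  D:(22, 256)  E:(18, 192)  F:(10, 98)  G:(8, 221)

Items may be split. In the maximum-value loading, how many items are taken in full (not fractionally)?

Sort by value per unit weight and fill in that order.
Ratios (sorted): C 68.75, G 27.62, D 11.64, E 10.67, F 9.80, B 7.42, A 3.74
take C (4 @ 275); take G (8 @ 221); take D (22 @ 256); take E (18 @ 192); take 3/10 of F → 29.40. Capacity used 55/55.
4 item(s) taken whole; one partial (take 3/10 of F).

4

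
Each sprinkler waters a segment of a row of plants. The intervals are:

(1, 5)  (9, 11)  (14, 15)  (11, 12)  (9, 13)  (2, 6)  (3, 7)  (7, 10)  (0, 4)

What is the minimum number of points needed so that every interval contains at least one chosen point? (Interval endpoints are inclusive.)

By right end: [0,4]  [1,5]  [2,6]  [3,7]  [7,10]  [9,11]  [11,12]  [9,13]  [14,15]
[0,4] uncovered → point at 4; [7,10] uncovered → point at 10; [11,12] uncovered → point at 12; [14,15] uncovered → point at 15.
Points: 4, 10, 12, 15 (4 total).

4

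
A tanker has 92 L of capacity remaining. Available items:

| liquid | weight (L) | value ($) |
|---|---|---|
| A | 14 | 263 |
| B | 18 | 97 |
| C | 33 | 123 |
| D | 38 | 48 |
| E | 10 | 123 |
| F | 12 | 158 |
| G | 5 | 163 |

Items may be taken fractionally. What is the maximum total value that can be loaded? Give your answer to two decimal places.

927.00

Sort by value per unit weight and fill in that order.
Ratios (sorted): G 32.60, A 18.79, F 13.17, E 12.30, B 5.39, C 3.73, D 1.26
take G (5 @ 163); take A (14 @ 263); take F (12 @ 158); take E (10 @ 123); take B (18 @ 97); take C (33 @ 123). Capacity used 92/92.
Total value = 927.00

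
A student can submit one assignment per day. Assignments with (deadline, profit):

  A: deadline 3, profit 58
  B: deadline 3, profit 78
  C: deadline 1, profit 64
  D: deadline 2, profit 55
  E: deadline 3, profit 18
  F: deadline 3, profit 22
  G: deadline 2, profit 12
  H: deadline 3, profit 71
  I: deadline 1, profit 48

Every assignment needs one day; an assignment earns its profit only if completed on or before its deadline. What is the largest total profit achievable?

Profit order: B=78 H=71 C=64 A=58 D=55 I=48 F=22 E=18 G=12
Assign: B→slot 3, H→slot 2, C→slot 1, A skipped, D skipped, I skipped, F skipped, E skipped, G skipped.
Slots: [1:C] [2:H] [3:B]
Profit = 64 + 71 + 78 = 213

213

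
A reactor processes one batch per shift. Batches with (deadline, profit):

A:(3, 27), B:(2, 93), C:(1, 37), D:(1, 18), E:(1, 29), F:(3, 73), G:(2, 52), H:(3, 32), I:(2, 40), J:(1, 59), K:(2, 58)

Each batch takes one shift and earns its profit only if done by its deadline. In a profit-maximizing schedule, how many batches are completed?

Take jobs in profit order; each goes to the latest open slot no later than its deadline.
By profit: B(d2,93), F(d3,73), J(d1,59), K(d2,58), G(d2,52), I(d2,40), C(d1,37), H(d3,32), E(d1,29), A(d3,27), D(d1,18)
B→slot 2; F→slot 3; J→slot 1; K skipped; G skipped; I skipped; C skipped; H skipped; E skipped; A skipped; D skipped.
3 of 11 scheduled.

3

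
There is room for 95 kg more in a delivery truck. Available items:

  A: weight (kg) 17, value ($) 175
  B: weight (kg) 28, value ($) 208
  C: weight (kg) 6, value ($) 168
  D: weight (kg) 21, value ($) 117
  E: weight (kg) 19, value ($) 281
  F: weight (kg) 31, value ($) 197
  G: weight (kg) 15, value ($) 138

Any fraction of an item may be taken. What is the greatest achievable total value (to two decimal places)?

Ratios (sorted): C 28.00, E 14.79, A 10.29, G 9.20, B 7.43, F 6.35, D 5.57
take C (6 @ 168); take E (19 @ 281); take A (17 @ 175); take G (15 @ 138); take B (28 @ 208); take 10/31 of F → 63.55. Capacity used 95/95.
Total value = 1033.55

1033.55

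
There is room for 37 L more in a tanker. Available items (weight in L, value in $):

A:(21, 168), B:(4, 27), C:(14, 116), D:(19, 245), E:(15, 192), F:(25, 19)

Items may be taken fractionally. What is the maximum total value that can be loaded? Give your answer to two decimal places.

461.86

Sort by value per unit weight and fill in that order.
Order: D (245/19=12.89) > E (192/15=12.80) > C (116/14=8.29) > A (168/21=8.00) > B (27/4=6.75) > F (19/25=0.76)
Fill: take D (19 @ 245) → take E (15 @ 192) → take 3/14 of C → 24.86; 37/37 used.
Total value = 461.86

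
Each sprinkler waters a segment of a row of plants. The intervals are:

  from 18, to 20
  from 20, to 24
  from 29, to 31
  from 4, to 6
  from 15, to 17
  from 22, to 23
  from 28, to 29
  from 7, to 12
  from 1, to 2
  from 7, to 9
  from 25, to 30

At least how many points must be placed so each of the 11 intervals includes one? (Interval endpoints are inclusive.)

Sort by right endpoint; whenever an interval is uncovered, place a point at its right end.
By right end: [1,2]  [4,6]  [7,9]  [7,12]  [15,17]  [18,20]  [22,23]  [20,24]  [28,29]  [25,30]  [29,31]
[1,2] uncovered → point at 2; [4,6] uncovered → point at 6; [7,9] uncovered → point at 9; [15,17] uncovered → point at 17; [18,20] uncovered → point at 20; [22,23] uncovered → point at 23; [28,29] uncovered → point at 29.
Points: 2, 6, 9, 17, 20, 23, 29 (7 total).

7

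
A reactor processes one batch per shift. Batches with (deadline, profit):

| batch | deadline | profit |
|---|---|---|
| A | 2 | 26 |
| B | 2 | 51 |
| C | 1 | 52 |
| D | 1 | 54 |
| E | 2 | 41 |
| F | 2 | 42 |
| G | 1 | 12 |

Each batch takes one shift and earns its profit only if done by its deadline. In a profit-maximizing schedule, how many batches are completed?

Take jobs in profit order; each goes to the latest open slot no later than its deadline.
By profit: D(d1,54), C(d1,52), B(d2,51), F(d2,42), E(d2,41), A(d2,26), G(d1,12)
D→slot 1; C skipped; B→slot 2; F skipped; E skipped; A skipped; G skipped.
2 of 7 scheduled.

2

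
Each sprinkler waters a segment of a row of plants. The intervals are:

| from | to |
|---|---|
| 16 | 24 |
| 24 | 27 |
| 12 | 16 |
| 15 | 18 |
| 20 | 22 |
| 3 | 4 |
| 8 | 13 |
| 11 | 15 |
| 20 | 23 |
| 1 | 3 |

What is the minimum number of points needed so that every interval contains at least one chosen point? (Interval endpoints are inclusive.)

Sort by right endpoint; whenever an interval is uncovered, place a point at its right end.
Sorted: [1,3] [3,4] [8,13] [11,15] [12,16] [15,18] [20,22] [20,23] [16,24] [24,27]
{[1,3],[3,4]} hit by 3; {[8,13],[11,15],[12,16]} hit by 13; {[15,18]} hit by 18; {[20,22],[20,23],[16,24]} hit by 22; {[24,27]} hit by 27.
Points: 3, 13, 18, 22, 27 (5 total).

5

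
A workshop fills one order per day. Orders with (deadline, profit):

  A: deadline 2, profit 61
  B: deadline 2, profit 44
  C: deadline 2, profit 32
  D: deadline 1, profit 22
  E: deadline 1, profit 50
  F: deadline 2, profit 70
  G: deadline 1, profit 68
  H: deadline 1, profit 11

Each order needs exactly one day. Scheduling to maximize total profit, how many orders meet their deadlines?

2

Profit order: F=70 G=68 A=61 E=50 B=44 C=32 D=22 H=11
Assign: F→slot 2, G→slot 1, A skipped, E skipped, B skipped, C skipped, D skipped, H skipped.
Slots: [1:G] [2:F]
2 of 8 scheduled.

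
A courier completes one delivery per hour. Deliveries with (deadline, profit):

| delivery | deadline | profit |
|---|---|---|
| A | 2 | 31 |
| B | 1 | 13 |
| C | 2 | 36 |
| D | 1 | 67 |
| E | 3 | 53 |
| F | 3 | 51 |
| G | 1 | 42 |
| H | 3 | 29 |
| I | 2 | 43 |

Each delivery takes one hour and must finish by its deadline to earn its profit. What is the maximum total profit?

By profit: D(d1,67), E(d3,53), F(d3,51), I(d2,43), G(d1,42), C(d2,36), A(d2,31), H(d3,29), B(d1,13)
D→slot 1; E→slot 3; F→slot 2; I skipped; G skipped; C skipped; A skipped; H skipped; B skipped.
Profit = 67 + 51 + 53 = 171

171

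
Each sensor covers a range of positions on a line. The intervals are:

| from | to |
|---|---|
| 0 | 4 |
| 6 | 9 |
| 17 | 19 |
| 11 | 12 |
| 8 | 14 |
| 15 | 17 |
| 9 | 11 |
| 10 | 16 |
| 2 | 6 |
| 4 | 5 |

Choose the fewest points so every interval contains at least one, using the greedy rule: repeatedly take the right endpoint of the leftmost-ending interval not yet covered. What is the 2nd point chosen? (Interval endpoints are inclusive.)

9

Sort by right endpoint; whenever an interval is uncovered, place a point at its right end.
By right end: [0,4]  [4,5]  [2,6]  [6,9]  [9,11]  [11,12]  [8,14]  [10,16]  [15,17]  [17,19]
[0,4] uncovered → point at 4; [6,9] uncovered → point at 9; [11,12] uncovered → point at 12; [15,17] uncovered → point at 17.
Points: 4, 9, 12, 17 (4 total).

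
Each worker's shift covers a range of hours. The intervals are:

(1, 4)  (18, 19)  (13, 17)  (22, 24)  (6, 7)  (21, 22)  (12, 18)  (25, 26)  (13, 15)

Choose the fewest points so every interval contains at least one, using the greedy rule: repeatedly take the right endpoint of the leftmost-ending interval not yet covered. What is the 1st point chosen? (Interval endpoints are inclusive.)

4

Sorted: [1,4] [6,7] [13,15] [13,17] [12,18] [18,19] [21,22] [22,24] [25,26]
{[1,4]} hit by 4; {[6,7]} hit by 7; {[13,15],[13,17],[12,18]} hit by 15; {[18,19]} hit by 19; {[21,22],[22,24]} hit by 22; {[25,26]} hit by 26.
Points: 4, 7, 15, 19, 22, 26 (6 total).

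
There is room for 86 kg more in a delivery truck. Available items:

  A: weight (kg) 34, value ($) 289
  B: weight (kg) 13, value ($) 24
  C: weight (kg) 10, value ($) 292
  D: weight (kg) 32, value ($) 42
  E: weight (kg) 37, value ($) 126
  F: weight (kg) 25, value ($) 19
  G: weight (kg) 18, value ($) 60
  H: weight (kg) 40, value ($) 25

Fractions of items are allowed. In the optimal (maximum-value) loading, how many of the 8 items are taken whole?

3

Greedy by value/weight ratio, highest first.
Ratios (sorted): C 29.20, A 8.50, E 3.41, G 3.33, B 1.85, D 1.31, F 0.76, H 0.62
take C (10 @ 292); take A (34 @ 289); take E (37 @ 126); take 5/18 of G → 16.67. Capacity used 86/86.
3 item(s) taken whole; one partial (take 5/18 of G).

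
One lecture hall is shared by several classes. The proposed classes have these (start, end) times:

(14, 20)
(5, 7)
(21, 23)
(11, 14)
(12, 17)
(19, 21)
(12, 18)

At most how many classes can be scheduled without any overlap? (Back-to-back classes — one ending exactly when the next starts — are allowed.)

4

Greedy by earliest finish: after sorting by end time, pick each interval compatible with the last pick.
By end time: (5,7), (11,14), (12,17), (12,18), (14,20), (19,21), (21,23).
Pick (5,7); next start ≥ 7 → (11,14); next start ≥ 14 → (14,20); next start ≥ 20 → (21,23).
Selected 4 classes.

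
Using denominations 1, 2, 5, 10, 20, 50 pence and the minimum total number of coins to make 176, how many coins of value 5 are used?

176 = 3×50 + 1×20 + 1×5 + 1×1
Count of 5: 1

1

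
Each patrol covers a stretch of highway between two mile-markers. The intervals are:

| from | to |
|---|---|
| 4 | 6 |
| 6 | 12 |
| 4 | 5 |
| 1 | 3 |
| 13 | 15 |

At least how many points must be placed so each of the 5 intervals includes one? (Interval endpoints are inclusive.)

Sort by right endpoint; whenever an interval is uncovered, place a point at its right end.
Sorted: [1,3] [4,5] [4,6] [6,12] [13,15]
{[1,3]} hit by 3; {[4,5],[4,6]} hit by 5; {[6,12]} hit by 12; {[13,15]} hit by 15.
Points: 3, 5, 12, 15 (4 total).

4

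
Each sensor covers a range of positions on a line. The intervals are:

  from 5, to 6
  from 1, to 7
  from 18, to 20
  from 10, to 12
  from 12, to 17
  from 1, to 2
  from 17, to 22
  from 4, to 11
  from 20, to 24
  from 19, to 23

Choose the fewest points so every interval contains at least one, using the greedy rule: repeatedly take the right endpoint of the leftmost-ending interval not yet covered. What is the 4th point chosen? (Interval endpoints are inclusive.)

20

Process intervals by earliest right end; each time one isn't hit yet, stab at its right endpoint.
Sorted: [1,2] [5,6] [1,7] [4,11] [10,12] [12,17] [18,20] [17,22] [19,23] [20,24]
{[1,2]} hit by 2; {[5,6],[1,7],[4,11]} hit by 6; {[10,12],[12,17]} hit by 12; {[18,20],[17,22],[19,23],[20,24]} hit by 20.
Points: 2, 6, 12, 20 (4 total).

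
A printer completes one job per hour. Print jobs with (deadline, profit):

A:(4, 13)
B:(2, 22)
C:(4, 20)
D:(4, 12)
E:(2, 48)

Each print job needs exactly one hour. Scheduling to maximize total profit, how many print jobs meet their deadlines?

4

Sort by profit descending; place each in the latest free slot ≤ its deadline.
Profit order: E=48 B=22 C=20 A=13 D=12
Assign: E→slot 2, B→slot 1, C→slot 4, A→slot 3, D skipped.
Slots: [1:B] [2:E] [3:A] [4:C]
4 of 5 scheduled.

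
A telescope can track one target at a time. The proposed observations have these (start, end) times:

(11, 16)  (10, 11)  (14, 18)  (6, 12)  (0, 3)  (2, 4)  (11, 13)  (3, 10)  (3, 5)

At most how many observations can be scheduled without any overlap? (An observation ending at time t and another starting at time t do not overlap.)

5

By end time: (0,3), (2,4), (3,5), (3,10), (10,11), (6,12), (11,13), (11,16), (14,18).
Pick (0,3); next start ≥ 3 → (3,5); next start ≥ 5 → (10,11); next start ≥ 11 → (11,13); next start ≥ 13 → (14,18).
Selected 5 observations.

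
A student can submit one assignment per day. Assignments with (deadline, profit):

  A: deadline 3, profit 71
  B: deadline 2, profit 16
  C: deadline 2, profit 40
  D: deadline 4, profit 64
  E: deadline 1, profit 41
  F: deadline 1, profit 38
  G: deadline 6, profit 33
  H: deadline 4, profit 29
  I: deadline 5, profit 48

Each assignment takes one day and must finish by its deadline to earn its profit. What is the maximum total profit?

Sort by profit descending; place each in the latest free slot ≤ its deadline.
Profit order: A=71 D=64 I=48 E=41 C=40 F=38 G=33 H=29 B=16
Assign: A→slot 3, D→slot 4, I→slot 5, E→slot 1, C→slot 2, F skipped, G→slot 6, H skipped, B skipped.
Slots: [1:E] [2:C] [3:A] [4:D] [5:I] [6:G]
Profit = 41 + 40 + 71 + 64 + 48 + 33 = 297

297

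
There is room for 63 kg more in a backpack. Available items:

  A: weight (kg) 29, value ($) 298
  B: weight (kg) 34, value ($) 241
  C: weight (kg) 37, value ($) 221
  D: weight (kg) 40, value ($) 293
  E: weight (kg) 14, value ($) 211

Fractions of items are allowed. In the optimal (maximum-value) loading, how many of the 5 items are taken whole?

2

Sort by value per unit weight and fill in that order.
Order: E (211/14=15.07) > A (298/29=10.28) > D (293/40=7.33) > B (241/34=7.09) > C (221/37=5.97)
Fill: take E (14 @ 211) → take A (29 @ 298) → take 20/40 of D → 146.50; 63/63 used.
2 item(s) taken whole; one partial (take 20/40 of D).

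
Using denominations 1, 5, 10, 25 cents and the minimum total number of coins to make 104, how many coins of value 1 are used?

104 − 4×25→4 − 4×1→0
Count of 1: 4

4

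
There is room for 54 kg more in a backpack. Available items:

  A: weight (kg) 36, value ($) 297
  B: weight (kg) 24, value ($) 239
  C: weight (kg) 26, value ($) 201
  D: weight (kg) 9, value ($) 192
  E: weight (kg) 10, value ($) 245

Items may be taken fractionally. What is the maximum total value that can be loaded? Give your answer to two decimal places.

Sort by value per unit weight and fill in that order.
Ratios (sorted): E 24.50, D 21.33, B 9.96, A 8.25, C 7.73
take E (10 @ 245); take D (9 @ 192); take B (24 @ 239); take 11/36 of A → 90.75. Capacity used 54/54.
Total value = 766.75

766.75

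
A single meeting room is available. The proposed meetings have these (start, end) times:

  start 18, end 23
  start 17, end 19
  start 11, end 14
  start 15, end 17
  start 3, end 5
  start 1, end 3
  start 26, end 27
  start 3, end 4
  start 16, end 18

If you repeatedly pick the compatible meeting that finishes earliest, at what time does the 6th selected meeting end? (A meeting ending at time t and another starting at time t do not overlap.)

27

Greedy by earliest finish: after sorting by end time, pick each interval compatible with the last pick.
Sorted by end: (1,3)  (3,4)  (3,5)  (11,14)  (15,17)  (16,18)  (17,19)  (18,23)  (26,27)
take (1,3); take (3,4); take (11,14); take (15,17); take (17,19); take (26,27).
Selected: (1,3) (3,4) (11,14) (15,17) (17,19) (26,27)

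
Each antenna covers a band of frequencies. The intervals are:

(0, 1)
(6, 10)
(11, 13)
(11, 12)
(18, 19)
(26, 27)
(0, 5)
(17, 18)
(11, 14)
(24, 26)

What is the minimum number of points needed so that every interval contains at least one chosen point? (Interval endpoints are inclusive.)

Sorted: [0,1] [0,5] [6,10] [11,12] [11,13] [11,14] [17,18] [18,19] [24,26] [26,27]
{[0,1],[0,5]} hit by 1; {[6,10]} hit by 10; {[11,12],[11,13],[11,14]} hit by 12; {[17,18],[18,19]} hit by 18; {[24,26],[26,27]} hit by 26.
Points: 1, 10, 12, 18, 26 (5 total).

5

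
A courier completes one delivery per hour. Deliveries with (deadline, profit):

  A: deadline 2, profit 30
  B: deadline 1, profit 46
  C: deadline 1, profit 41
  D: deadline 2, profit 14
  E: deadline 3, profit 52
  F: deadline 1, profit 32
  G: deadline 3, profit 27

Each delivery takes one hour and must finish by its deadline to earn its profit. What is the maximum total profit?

128

Sort by profit descending; place each in the latest free slot ≤ its deadline.
By profit: E(d3,52), B(d1,46), C(d1,41), F(d1,32), A(d2,30), G(d3,27), D(d2,14)
E→slot 3; B→slot 1; C skipped; F skipped; A→slot 2; G skipped; D skipped.
Profit = 46 + 30 + 52 = 128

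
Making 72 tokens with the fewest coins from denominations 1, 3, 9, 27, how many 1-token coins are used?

0

72 − 2×27→18 − 2×9→0
Count of 1: 0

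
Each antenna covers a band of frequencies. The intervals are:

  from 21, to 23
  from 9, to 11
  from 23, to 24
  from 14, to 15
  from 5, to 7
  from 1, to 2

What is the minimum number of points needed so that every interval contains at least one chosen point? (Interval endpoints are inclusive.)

5

Process intervals by earliest right end; each time one isn't hit yet, stab at its right endpoint.
By right end: [1,2]  [5,7]  [9,11]  [14,15]  [21,23]  [23,24]
[1,2] uncovered → point at 2; [5,7] uncovered → point at 7; [9,11] uncovered → point at 11; [14,15] uncovered → point at 15; [21,23] uncovered → point at 23.
Points: 2, 7, 11, 15, 23 (5 total).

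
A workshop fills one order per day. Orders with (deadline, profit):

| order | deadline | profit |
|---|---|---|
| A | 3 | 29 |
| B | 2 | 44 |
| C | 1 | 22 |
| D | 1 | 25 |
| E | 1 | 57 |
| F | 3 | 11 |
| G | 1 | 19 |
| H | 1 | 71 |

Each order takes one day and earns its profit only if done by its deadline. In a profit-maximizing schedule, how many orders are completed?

3

Take jobs in profit order; each goes to the latest open slot no later than its deadline.
Profit order: H=71 E=57 B=44 A=29 D=25 C=22 G=19 F=11
Assign: H→slot 1, E skipped, B→slot 2, A→slot 3, D skipped, C skipped, G skipped, F skipped.
Slots: [1:H] [2:B] [3:A]
3 of 8 scheduled.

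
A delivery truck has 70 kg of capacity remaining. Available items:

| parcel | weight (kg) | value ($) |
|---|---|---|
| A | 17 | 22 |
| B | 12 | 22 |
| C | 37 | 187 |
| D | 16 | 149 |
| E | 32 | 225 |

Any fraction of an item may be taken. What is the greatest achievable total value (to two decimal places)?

Ratios (sorted): D 9.31, E 7.03, C 5.05, B 1.83, A 1.29
take D (16 @ 149); take E (32 @ 225); take 22/37 of C → 111.19. Capacity used 70/70.
Total value = 485.19

485.19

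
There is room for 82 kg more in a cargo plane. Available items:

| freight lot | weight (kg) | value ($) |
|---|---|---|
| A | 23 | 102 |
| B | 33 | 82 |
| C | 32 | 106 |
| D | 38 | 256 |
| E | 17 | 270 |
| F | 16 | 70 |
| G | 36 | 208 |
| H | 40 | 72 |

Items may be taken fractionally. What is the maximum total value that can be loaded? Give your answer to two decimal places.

682.00

Ratios (sorted): E 15.88, D 6.74, G 5.78, A 4.43, F 4.38, C 3.31, B 2.48, H 1.80
take E (17 @ 270); take D (38 @ 256); take 27/36 of G → 156.00. Capacity used 82/82.
Total value = 682.00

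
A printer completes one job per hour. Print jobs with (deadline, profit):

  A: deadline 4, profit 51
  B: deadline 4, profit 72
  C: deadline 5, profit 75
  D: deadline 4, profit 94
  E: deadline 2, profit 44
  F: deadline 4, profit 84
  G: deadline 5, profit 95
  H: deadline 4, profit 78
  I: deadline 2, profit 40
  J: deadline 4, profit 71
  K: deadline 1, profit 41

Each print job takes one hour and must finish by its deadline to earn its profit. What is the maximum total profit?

Take jobs in profit order; each goes to the latest open slot no later than its deadline.
By profit: G(d5,95), D(d4,94), F(d4,84), H(d4,78), C(d5,75), B(d4,72), J(d4,71), A(d4,51), E(d2,44), K(d1,41), I(d2,40)
G→slot 5; D→slot 4; F→slot 3; H→slot 2; C→slot 1; B skipped; J skipped; A skipped; E skipped; K skipped; I skipped.
Profit = 75 + 78 + 84 + 94 + 95 = 426

426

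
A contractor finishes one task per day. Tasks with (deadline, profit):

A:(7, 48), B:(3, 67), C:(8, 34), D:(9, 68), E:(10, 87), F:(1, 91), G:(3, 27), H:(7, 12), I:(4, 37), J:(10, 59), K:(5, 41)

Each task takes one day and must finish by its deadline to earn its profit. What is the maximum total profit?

559

Take jobs in profit order; each goes to the latest open slot no later than its deadline.
By profit: F(d1,91), E(d10,87), D(d9,68), B(d3,67), J(d10,59), A(d7,48), K(d5,41), I(d4,37), C(d8,34), G(d3,27), H(d7,12)
F→slot 1; E→slot 10; D→slot 9; B→slot 3; J→slot 8; A→slot 7; K→slot 5; I→slot 4; C→slot 6; G→slot 2; H skipped.
Profit = 91 + 27 + 67 + 37 + 41 + 34 + 48 + 59 + 68 + 87 = 559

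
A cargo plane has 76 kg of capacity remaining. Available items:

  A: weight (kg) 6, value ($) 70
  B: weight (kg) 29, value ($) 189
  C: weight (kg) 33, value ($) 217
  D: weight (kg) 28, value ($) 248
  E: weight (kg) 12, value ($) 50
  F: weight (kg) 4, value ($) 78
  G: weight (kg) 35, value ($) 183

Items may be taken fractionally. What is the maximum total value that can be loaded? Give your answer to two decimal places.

645.59

Order: F (78/4=19.50) > A (70/6=11.67) > D (248/28=8.86) > C (217/33=6.58) > B (189/29=6.52) > G (183/35=5.23) > E (50/12=4.17)
Fill: take F (4 @ 78) → take A (6 @ 70) → take D (28 @ 248) → take C (33 @ 217) → take 5/29 of B → 32.59; 76/76 used.
Total value = 645.59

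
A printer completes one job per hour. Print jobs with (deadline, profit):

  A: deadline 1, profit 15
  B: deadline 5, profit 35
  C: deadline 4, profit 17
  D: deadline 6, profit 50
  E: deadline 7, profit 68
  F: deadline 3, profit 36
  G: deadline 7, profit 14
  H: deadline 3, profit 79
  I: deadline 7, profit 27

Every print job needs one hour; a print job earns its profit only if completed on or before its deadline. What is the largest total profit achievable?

312

By profit: H(d3,79), E(d7,68), D(d6,50), F(d3,36), B(d5,35), I(d7,27), C(d4,17), A(d1,15), G(d7,14)
H→slot 3; E→slot 7; D→slot 6; F→slot 2; B→slot 5; I→slot 4; C→slot 1; A skipped; G skipped.
Profit = 17 + 36 + 79 + 27 + 35 + 50 + 68 = 312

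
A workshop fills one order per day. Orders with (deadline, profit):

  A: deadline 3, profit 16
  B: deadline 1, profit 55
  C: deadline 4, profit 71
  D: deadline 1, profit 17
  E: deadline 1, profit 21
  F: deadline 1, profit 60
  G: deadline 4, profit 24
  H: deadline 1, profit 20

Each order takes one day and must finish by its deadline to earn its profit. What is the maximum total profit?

171

By profit: C(d4,71), F(d1,60), B(d1,55), G(d4,24), E(d1,21), H(d1,20), D(d1,17), A(d3,16)
C→slot 4; F→slot 1; B skipped; G→slot 3; E skipped; H skipped; D skipped; A→slot 2.
Profit = 60 + 16 + 24 + 71 = 171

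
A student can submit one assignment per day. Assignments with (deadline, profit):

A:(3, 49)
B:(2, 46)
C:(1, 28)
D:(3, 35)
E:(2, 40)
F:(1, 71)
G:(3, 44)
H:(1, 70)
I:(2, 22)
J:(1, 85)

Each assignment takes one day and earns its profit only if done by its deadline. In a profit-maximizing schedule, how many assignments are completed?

By profit: J(d1,85), F(d1,71), H(d1,70), A(d3,49), B(d2,46), G(d3,44), E(d2,40), D(d3,35), C(d1,28), I(d2,22)
J→slot 1; F skipped; H skipped; A→slot 3; B→slot 2; G skipped; E skipped; D skipped; C skipped; I skipped.
3 of 10 scheduled.

3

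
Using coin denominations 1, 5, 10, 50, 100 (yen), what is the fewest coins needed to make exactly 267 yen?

267 = 2×100 + 1×50 + 1×10 + 1×5 + 2×1
Total coins = 2 + 1 + 1 + 1 + 2 = 7

7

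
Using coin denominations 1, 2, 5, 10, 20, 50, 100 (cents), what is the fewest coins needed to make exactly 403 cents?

Use the largest denomination that fits, subtract, and repeat.
403 − 4×100→3 − 1×2→1 − 1×1→0
Total coins = 4 + 1 + 1 = 6

6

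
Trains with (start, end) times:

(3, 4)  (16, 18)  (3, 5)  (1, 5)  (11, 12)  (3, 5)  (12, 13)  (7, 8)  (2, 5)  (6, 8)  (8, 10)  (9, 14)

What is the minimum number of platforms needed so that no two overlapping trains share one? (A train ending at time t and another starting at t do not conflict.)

The answer is the maximum number of intervals overlapping at any instant.
starts: [1, 2, 3, 3, 3, 6, 7, 8, 9, 11, 12, 16]
ends:   [4, 5, 5, 5, 5, 8, 8, 10, 12, 13, 14, 18]
s1→1 s2→2 s3→3 s3→4 s3→5  — peak 5.

5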